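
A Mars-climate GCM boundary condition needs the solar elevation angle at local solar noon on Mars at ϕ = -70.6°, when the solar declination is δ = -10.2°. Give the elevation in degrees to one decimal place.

At local noon the hour angle is zero, so the zenith angle equals |ϕ − δ| = |-70.6° − (-10.200°)| = 60.400°.
Elevation = 90° − 60.400° = 29.6°.

29.6°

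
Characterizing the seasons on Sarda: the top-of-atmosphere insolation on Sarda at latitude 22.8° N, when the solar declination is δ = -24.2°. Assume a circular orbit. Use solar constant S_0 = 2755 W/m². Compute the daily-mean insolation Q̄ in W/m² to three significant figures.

Q̄ ≈ 532 W/m²

cos h₀ = −tan(+22.8°) tan(-24.200°) = 0.1889, h₀ = 1.3807 rad.
Bracket: h₀ sin ϕ sin δ + cos ϕ cos δ sin h₀ = 1.3807×0.38752×-0.40992 + 0.92186×0.91212×0.98199 = -0.219327 + 0.825703 = 0.606376.
Q̄ = (S_0/π) × [bracket] = (2755/π) × 0.606376 = 531.8 W/m².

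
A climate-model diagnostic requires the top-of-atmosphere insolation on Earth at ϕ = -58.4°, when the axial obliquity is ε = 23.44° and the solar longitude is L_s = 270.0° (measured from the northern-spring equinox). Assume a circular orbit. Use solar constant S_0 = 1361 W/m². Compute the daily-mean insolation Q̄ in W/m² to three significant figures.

Solar declination: sin δ = sin ε · sin L_s = sin 23.44° × sin 270.0° = -0.39779, so δ = -23.440°.
cos h₀ = −tan(-58.4°) tan(-23.440°) = -0.7048, h₀ = 2.3529 rad.
Bracket: h₀ sin ϕ sin δ + cos ϕ cos δ sin h₀ = 2.3529×-0.85173×-0.39779 + 0.52399×0.91748×0.70945 = 0.797185 + 0.341068 = 1.138253.
Q̄ = (S_0/π) × [bracket] = (1361/π) × 1.138253 = 493.1 W/m².

Q̄ ≈ 493 W/m²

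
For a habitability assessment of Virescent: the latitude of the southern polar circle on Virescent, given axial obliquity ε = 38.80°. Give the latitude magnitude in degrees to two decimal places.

The polar circle is the lowest latitude that experiences at least one full rotation of continuous darkness at the northern-summer solstice; it lies at |φ| = 90° − ε = 90° − 38.80° = 51.20°.

51.20°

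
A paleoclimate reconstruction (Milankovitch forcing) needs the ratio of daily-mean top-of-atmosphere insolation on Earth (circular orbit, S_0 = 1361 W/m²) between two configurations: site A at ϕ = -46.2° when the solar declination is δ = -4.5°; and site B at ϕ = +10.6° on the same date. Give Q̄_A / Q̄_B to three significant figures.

Q̄_A / Q̄_B ≈ 0.816

— Configuration A (ϕ=-46.2°):
cos h₀ = −tan(-46.2°) tan(-4.500°) = -0.0821, h₀ = 1.6530 rad.
Bracket: h₀ sin ϕ sin δ + cos ϕ cos δ sin h₀ = 1.6530×-0.72176×-0.07846 + 0.69214×0.99692×0.99663 = 0.093608 + 0.687683 = 0.781291.
Q̄ = (S_0/π) × [bracket] = (1361/π) × 0.781291 = 338.47 W/m².
— Configuration B (ϕ=+10.6°):
cos h₀ = −tan(+10.6°) tan(-4.500°) = 0.0147, h₀ = 1.5561 rad.
Bracket: h₀ sin ϕ sin δ + cos ϕ cos δ sin h₀ = 1.5561×0.18395×-0.07846 + 0.98294×0.99692×0.99989 = -0.022459 + 0.979805 = 0.957346.
Q̄ = (S_0/π) × [bracket] = (1361/π) × 0.957346 = 414.74 W/m².
Ratio Q̄_A / Q̄_B = 338.47 / 414.74 = 0.8161.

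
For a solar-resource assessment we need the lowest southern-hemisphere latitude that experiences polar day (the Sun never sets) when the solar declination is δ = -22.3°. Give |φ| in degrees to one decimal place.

Polar day requires cos H₀ = −tan φ tan δ ≤ −1, i.e. tan φ tan δ ≥ 1.
The boundary is |tan φ| · |tan δ| = 1, so |φ| = 90° − |δ| = 90° − 22.3° = 67.7° in the southern hemisphere.

|φ| = 67.7°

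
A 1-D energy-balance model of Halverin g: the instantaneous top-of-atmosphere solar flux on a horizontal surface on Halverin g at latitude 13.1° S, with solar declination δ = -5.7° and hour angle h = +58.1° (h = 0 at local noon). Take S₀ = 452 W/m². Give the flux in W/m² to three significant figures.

242 W/m²

cos θ_z = sin φ sin δ + cos φ cos δ cos h = 0.022511 + 0.512141 = 0.534652.
Flux = S₀ · cos θ_z = 452 × 0.534652 = 241.7 W/m².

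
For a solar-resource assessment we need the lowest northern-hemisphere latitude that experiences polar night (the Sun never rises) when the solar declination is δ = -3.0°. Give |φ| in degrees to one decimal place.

Polar night requires cos H₀ = −tan φ tan δ ≥ 1, i.e. tan φ tan δ ≤ −1.
The boundary is |tan φ| · |tan δ| = 1, so |φ| = 90° − |δ| = 90° − 3.0° = 87.0° in the northern hemisphere.

|φ| = 87.0°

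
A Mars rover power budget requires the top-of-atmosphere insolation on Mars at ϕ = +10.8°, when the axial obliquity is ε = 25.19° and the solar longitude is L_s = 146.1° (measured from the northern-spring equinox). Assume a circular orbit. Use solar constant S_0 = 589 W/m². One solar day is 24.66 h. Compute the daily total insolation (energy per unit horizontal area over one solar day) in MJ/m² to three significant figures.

17.1 MJ/m²

Solar declination: sin δ = sin ε · sin L_s = sin 25.19° × sin 146.1° = 0.23739, so δ = +13.732°.
cos h₀ = −tan(+10.8°) tan(+13.732°) = -0.0466, h₀ = 1.6174 rad.
Bracket: h₀ sin ϕ sin δ + cos ϕ cos δ sin h₀ = 1.6174×0.18738×0.23739 + 0.98229×0.97141×0.99891 = 0.071945 + 0.953166 = 1.025111.
Q̄ = (S_0/π) × [bracket] = (589/π) × 1.025111 = 192.19 W/m².
Daily total = Q̄ × 24.66 h × 3600 s/h = 192.19 × 24.66 × 3600 / 10⁶ = 17.06 MJ/m².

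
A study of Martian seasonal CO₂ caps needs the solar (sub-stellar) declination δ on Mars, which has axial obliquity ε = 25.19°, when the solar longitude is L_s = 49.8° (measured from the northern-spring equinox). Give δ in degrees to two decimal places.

sin δ = sin ε · sin L_s = sin 25.19° × sin 49.8° = 0.325088.
δ = arcsin(0.325088) = +18.97°.

δ = +18.97°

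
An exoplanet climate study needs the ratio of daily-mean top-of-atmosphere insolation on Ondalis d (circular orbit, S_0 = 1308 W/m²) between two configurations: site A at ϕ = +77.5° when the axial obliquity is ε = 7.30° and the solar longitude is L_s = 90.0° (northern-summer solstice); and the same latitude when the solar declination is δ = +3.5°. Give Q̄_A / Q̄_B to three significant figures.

— Configuration A (ϕ=+77.5°):
Solar declination: sin δ = sin ε · sin L_s = sin 7.30° × sin 90.0° = 0.12706, so δ = +7.300°.
cos h₀ = −tan(+77.5°) tan(+7.300°) = -0.5778, h₀ = 2.1869 rad.
Bracket: h₀ sin ϕ sin δ + cos ϕ cos δ sin h₀ = 2.1869×0.97630×0.12706 + 0.21644×0.99189×0.81615 = 0.271282 + 0.175215 = 0.446497.
Q̄ = (S_0/π) × [bracket] = (1308/π) × 0.446497 = 185.90 W/m².
— Configuration B (ϕ=+77.5°):
cos h₀ = −tan(+77.5°) tan(+3.500°) = -0.2759, h₀ = 1.8503 rad.
Bracket: h₀ sin ϕ sin δ + cos ϕ cos δ sin h₀ = 1.8503×0.97630×0.06105 + 0.21644×0.99813×0.96119 = 0.110284 + 0.207651 = 0.317935.
Q̄ = (S_0/π) × [bracket] = (1308/π) × 0.317935 = 132.37 W/m².
Ratio Q̄_A / Q̄_B = 185.90 / 132.37 = 1.404.

Q̄_A / Q̄_B ≈ 1.40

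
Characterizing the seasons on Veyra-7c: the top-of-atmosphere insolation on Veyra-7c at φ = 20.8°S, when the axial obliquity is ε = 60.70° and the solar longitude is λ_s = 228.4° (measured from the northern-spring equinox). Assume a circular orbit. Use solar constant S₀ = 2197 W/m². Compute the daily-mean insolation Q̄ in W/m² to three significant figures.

Q̄ ≈ 777 W/m²

Solar declination: sin δ = sin ε · sin λ_s = sin 60.70° × sin 228.4° = -0.65213, so δ = -40.703°.
cos H₀ = −tan(-20.8°) tan(-40.703°) = -0.3268, H₀ = 1.9037 rad.
Bracket: H₀ sin φ sin δ + cos φ cos δ sin H₀ = 1.9037×-0.35511×-0.65213 + 0.93483×0.75811×0.94511 = 0.440855 + 0.669803 = 1.110658.
Q̄ = (S₀/π) × [bracket] = (2197/π) × 1.110658 = 776.7 W/m².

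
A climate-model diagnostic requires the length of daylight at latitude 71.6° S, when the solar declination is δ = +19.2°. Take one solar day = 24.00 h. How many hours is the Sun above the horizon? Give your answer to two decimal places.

cos H₀ = −tan φ · tan δ = 1.0468 ≥ 1, so the Sun never rises (polar night) and H₀ = 0.
Daylight = 2H₀/(2π) × 24.00 h = (0.0000/π) × 24.00 = 0.00 h.

0.00 h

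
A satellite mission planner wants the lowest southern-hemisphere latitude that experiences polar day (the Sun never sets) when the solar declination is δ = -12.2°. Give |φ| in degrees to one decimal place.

Polar day requires cos H₀ = −tan φ tan δ ≤ −1, i.e. tan φ tan δ ≥ 1.
The boundary is |tan φ| · |tan δ| = 1, so |φ| = 90° − |δ| = 90° − 12.2° = 77.8° in the southern hemisphere.

|φ| = 77.8°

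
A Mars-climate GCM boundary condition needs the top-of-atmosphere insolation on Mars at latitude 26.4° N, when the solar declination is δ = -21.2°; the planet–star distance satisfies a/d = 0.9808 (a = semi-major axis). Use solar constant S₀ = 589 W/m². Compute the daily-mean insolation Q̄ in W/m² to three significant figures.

Q̄ ≈ 108 W/m²

cos H₀ = −tan(+26.4°) tan(-21.200°) = 0.1925, H₀ = 1.3770 rad.
Bracket: H₀ sin φ sin δ + cos φ cos δ sin H₀ = 1.3770×0.44464×-0.36162 + 0.89571×0.93232×0.98129 = -0.221409 + 0.819464 = 0.598055.
Inverse-square distance factor (a/d)² = 0.9808² = 0.961969.
Q̄ = (S₀/π) × 0.961969 × [bracket] = (589/π) × 0.961969 × 0.598055 = 107.9 W/m².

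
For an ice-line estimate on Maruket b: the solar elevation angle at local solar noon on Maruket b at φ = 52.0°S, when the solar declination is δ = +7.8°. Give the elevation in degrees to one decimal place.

At local noon the hour angle is zero, so the zenith angle equals |φ − δ| = |-52.0° − (+7.800°)| = 59.800°.
Elevation = 90° − 59.800° = 30.2°.

30.2°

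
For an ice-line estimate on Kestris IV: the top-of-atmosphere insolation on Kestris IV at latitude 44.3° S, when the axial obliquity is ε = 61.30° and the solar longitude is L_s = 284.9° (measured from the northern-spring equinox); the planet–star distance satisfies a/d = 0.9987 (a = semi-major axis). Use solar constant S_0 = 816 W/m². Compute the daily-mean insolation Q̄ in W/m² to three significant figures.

Q̄ ≈ 482 W/m²

Solar declination: sin δ = sin ε · sin L_s = sin 61.30° × sin 284.9° = -0.84765, so δ = -57.957°.
cos h₀ = −tan(-44.3°) tan(-57.957°) = -1.5591 ≤ −1 ⇒ polar day, h₀ = π.
Bracket: h₀ sin ϕ sin δ + cos ϕ cos δ sin h₀ = 3.1416×-0.69842×-0.84765 + 0.71569×0.53055×0.00000 = 1.859877 + 0.000000 = 1.859877.
Inverse-square distance factor (a/d)² = 0.9987² = 0.997402.
Q̄ = (S_0/π) × 0.997402 × [bracket] = (816/π) × 0.997402 × 1.859877 = 481.8 W/m².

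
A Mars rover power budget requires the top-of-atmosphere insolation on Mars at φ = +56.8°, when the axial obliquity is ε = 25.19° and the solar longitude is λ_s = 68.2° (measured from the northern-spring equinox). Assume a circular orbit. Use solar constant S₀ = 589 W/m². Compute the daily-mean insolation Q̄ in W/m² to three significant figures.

Solar declination: sin δ = sin ε · sin λ_s = sin 25.19° × sin 68.2° = 0.39518, so δ = +23.277°.
cos H₀ = −tan(+56.8°) tan(+23.277°) = -0.6574, H₀ = 2.2882 rad.
Bracket: H₀ sin φ sin δ + cos φ cos δ sin H₀ = 2.2882×0.83676×0.39518 + 0.54756×0.91860×0.75353 = 0.756641 + 0.379017 = 1.135658.
Q̄ = (S₀/π) × [bracket] = (589/π) × 1.135658 = 212.9 W/m².

Q̄ ≈ 213 W/m²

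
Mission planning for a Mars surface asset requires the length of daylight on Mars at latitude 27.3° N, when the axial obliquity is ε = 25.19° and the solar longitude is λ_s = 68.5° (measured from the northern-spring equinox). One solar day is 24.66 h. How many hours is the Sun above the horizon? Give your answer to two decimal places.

Solar declination: sin δ = sin ε · sin λ_s = sin 25.19° × sin 68.5° = 0.39601, so δ = +23.329°.
cos H₀ = −tan φ · tan δ = −tan(+27.3°) × tan(+23.329°) = -0.2226, so H₀ = 1.7953 rad = 102.86°.
Daylight = 2H₀/(2π) × 24.66 h = (1.7953/π) × 24.66 = 14.09 h.

14.09 h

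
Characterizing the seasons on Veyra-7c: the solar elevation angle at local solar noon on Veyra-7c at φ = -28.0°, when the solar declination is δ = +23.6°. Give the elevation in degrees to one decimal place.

At local noon the hour angle is zero, so the zenith angle equals |φ − δ| = |-28.0° − (+23.600°)| = 51.600°.
Elevation = 90° − 51.600° = 38.4°.

38.4°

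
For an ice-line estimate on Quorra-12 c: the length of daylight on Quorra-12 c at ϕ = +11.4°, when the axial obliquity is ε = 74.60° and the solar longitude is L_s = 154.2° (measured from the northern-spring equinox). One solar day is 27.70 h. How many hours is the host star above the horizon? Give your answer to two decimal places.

Solar declination: sin δ = sin ε · sin L_s = sin 74.60° × sin 154.2° = 0.41960, so δ = +24.810°.
cos h₀ = −tan ϕ · tan δ = −tan(+11.4°) × tan(+24.810°) = -0.0932, so h₀ = 1.6641 rad = 95.35°.
Daylight = 2h₀/(2π) × 27.70 h = (1.6641/π) × 27.70 = 14.67 h.

14.67 h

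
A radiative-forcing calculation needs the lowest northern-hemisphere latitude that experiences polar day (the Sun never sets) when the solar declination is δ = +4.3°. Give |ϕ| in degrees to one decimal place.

|ϕ| = 85.7°

Polar day requires cos h₀ = −tan ϕ tan δ ≤ −1, i.e. tan ϕ tan δ ≥ 1.
The boundary is |tan ϕ| · |tan δ| = 1, so |ϕ| = 90° − |δ| = 90° − 4.3° = 85.7° in the northern hemisphere.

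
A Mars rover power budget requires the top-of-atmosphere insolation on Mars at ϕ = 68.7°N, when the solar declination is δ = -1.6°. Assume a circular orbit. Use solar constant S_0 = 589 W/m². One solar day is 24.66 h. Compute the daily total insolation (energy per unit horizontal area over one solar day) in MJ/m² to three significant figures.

5.38 MJ/m²

cos h₀ = −tan(+68.7°) tan(-1.600°) = 0.0716, h₀ = 1.4991 rad.
Bracket: h₀ sin ϕ sin δ + cos ϕ cos δ sin h₀ = 1.4991×0.93169×-0.02792 + 0.36325×0.99961×0.99743 = -0.038996 + 0.362175 = 0.323179.
Q̄ = (S_0/π) × [bracket] = (589/π) × 0.323179 = 60.591 W/m².
Daily total = Q̄ × 24.66 h × 3600 s/h = 60.591 × 24.66 × 3600 / 10⁶ = 5.379 MJ/m².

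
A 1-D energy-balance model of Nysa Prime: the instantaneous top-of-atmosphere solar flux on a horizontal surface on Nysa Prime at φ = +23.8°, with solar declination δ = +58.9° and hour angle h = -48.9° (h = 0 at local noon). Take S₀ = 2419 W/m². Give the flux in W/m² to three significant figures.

1.59e+03 W/m²

cos θ_z = sin φ sin δ + cos φ cos δ cos h = 0.345543 + 0.310680 = 0.656223.
Flux = S₀ · cos θ_z = 2419 × 0.656223 = 1587 W/m².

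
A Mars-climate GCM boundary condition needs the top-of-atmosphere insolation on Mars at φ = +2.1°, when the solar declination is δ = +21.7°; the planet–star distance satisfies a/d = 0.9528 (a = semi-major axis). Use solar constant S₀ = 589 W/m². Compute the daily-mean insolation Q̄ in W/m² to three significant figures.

cos H₀ = −tan(+2.1°) tan(+21.700°) = -0.0146, H₀ = 1.5854 rad.
Bracket: H₀ sin φ sin δ + cos φ cos δ sin H₀ = 1.5854×0.03664×0.36975 + 0.99933×0.92913×0.99989 = 0.021478 + 0.928405 = 0.949883.
Inverse-square distance factor (a/d)² = 0.9528² = 0.907828.
Q̄ = (S₀/π) × 0.907828 × [bracket] = (589/π) × 0.907828 × 0.949883 = 161.7 W/m².

Q̄ ≈ 162 W/m²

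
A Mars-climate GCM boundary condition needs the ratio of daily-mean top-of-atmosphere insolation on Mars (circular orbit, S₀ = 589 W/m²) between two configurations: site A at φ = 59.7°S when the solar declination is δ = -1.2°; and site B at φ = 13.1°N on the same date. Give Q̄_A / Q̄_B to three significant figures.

Q̄_A / Q̄_B ≈ 0.552

— Configuration A (φ=-59.7°):
cos H₀ = −tan(-59.7°) tan(-1.200°) = -0.0358, H₀ = 1.6067 rad.
Bracket: H₀ sin φ sin δ + cos φ cos δ sin H₀ = 1.6067×-0.86340×-0.02094 + 0.50453×0.99978×0.99936 = 0.029048 + 0.504096 = 0.533144.
Q̄ = (S₀/π) × [bracket] = (589/π) × 0.533144 = 99.956 W/m².
— Configuration B (φ=+13.1°):
cos H₀ = −tan(+13.1°) tan(-1.200°) = 0.0049, H₀ = 1.5659 rad.
Bracket: H₀ sin φ sin δ + cos φ cos δ sin H₀ = 1.5659×0.22665×-0.02094 + 0.97398×0.99978×0.99999 = -0.007432 + 0.973756 = 0.966324.
Q̄ = (S₀/π) × [bracket] = (589/π) × 0.966324 = 181.17 W/m².
Ratio Q̄_A / Q̄_B = 99.956 / 181.17 = 0.5517.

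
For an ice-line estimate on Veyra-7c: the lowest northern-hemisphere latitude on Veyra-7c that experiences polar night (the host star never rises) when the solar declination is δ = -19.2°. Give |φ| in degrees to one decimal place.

Polar night requires cos H₀ = −tan φ tan δ ≥ 1, i.e. tan φ tan δ ≤ −1.
The boundary is |tan φ| · |tan δ| = 1, so |φ| = 90° − |δ| = 90° − 19.2° = 70.8° in the northern hemisphere.

|φ| = 70.8°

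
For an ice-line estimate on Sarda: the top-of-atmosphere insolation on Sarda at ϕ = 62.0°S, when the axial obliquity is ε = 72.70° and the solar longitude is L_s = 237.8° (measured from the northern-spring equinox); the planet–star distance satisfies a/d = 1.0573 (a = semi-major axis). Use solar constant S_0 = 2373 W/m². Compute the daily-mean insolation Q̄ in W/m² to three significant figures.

Solar declination: sin δ = sin ε · sin L_s = sin 72.70° × sin 237.8° = -0.80791, so δ = -53.892°.
cos h₀ = −tan(-62.0°) tan(-53.892°) = -2.5784 ≤ −1 ⇒ polar day, h₀ = π.
Bracket: h₀ sin ϕ sin δ + cos ϕ cos δ sin h₀ = 3.1416×-0.88295×-0.80791 + 0.46947×0.58930×0.00000 = 2.241042 + 0.000000 = 2.241042.
Inverse-square distance factor (a/d)² = 1.0573² = 1.117883.
Q̄ = (S_0/π) × 1.117883 × [bracket] = (2373/π) × 1.117883 × 2.241042 = 1892 W/m².

Q̄ ≈ 1.89e+03 W/m²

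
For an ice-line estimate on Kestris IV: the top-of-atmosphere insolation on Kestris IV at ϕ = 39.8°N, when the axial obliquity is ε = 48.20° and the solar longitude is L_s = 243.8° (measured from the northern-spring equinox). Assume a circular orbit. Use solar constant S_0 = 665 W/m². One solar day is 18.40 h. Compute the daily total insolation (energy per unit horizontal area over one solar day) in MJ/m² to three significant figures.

Solar declination: sin δ = sin ε · sin L_s = sin 48.20° × sin 243.8° = -0.66888, so δ = -41.981°.
cos h₀ = −tan(+39.8°) tan(-41.981°) = 0.7497, h₀ = 0.7232 rad.
Bracket: h₀ sin ϕ sin δ + cos ϕ cos δ sin h₀ = 0.7232×0.64011×-0.66888 + 0.76828×0.74337×0.66179 = -0.309643 + 0.377959 = 0.068316.
Q̄ = (S_0/π) × [bracket] = (665/π) × 0.068316 = 14.461 W/m².
Daily total = Q̄ × 18.40 h × 3600 s/h = 14.461 × 18.40 × 3600 / 10⁶ = 0.9579 MJ/m².

0.958 MJ/m²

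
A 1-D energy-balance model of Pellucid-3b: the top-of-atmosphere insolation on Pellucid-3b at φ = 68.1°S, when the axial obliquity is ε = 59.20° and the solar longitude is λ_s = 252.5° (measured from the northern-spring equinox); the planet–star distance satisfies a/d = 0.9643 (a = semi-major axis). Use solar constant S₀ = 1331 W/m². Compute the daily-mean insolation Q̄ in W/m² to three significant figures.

Q̄ ≈ 941 W/m²

Solar declination: sin δ = sin ε · sin λ_s = sin 59.20° × sin 252.5° = -0.81920, so δ = -55.005°.
cos H₀ = −tan(-68.1°) tan(-55.005°) = -3.5533 ≤ −1 ⇒ polar day, H₀ = π.
Bracket: H₀ sin φ sin δ + cos φ cos δ sin H₀ = 3.1416×-0.92784×-0.81920 + 0.37299×0.57350×0.00000 = 2.387888 + 0.000000 = 2.387888.
Inverse-square distance factor (a/d)² = 0.9643² = 0.929874.
Q̄ = (S₀/π) × 0.929874 × [bracket] = (1331/π) × 0.929874 × 2.387888 = 940.7 W/m².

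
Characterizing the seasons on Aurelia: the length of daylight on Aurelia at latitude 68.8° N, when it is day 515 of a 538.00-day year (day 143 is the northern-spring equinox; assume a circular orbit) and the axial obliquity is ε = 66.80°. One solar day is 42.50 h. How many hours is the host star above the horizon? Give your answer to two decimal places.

Solar longitude: λ_s = 360° × (515 − 143)/538.00 = 248.922°.
sin δ = sin 66.80° × sin 248.922° = -0.85764, so δ = -59.052°.
cos H₀ = −tan φ · tan δ = 4.2997 ≥ 1, so the host star never rises (polar night) and H₀ = 0.
Daylight = 2H₀/(2π) × 42.50 h = (0.0000/π) × 42.50 = 0.00 h.

0.00 h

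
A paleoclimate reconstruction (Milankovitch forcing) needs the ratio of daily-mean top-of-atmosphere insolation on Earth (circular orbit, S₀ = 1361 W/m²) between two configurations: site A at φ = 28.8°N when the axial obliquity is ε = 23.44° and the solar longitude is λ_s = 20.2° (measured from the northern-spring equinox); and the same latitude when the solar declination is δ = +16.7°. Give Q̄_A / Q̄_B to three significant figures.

Q̄_A / Q̄_B ≈ 0.912

— Configuration A (φ=+28.8°):
Solar declination: sin δ = sin ε · sin λ_s = sin 23.44° × sin 20.2° = 0.13736, so δ = +7.895°.
cos H₀ = −tan(+28.8°) tan(+7.895°) = -0.0762, H₀ = 1.6471 rad.
Bracket: H₀ sin φ sin δ + cos φ cos δ sin H₀ = 1.6471×0.48175×0.13736 + 0.87631×0.99052×0.99709 = 0.108994 + 0.865477 = 0.974471.
Q̄ = (S₀/π) × [bracket] = (1361/π) × 0.974471 = 422.16 W/m².
— Configuration B (φ=+28.8°):
cos H₀ = −tan(+28.8°) tan(+16.700°) = -0.1649, H₀ = 1.7365 rad.
Bracket: H₀ sin φ sin δ + cos φ cos δ sin H₀ = 1.7365×0.48175×0.28736 + 0.87631×0.95782×0.98630 = 0.240394 + 0.827848 = 1.068242.
Q̄ = (S₀/π) × [bracket] = (1361/π) × 1.068242 = 462.78 W/m².
Ratio Q̄_A / Q̄_B = 422.16 / 462.78 = 0.9122.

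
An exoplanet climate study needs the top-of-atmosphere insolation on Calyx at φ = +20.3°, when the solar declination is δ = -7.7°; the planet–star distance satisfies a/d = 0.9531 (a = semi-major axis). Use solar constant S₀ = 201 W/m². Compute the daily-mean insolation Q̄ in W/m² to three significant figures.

Q̄ ≈ 49.8 W/m²

cos H₀ = −tan(+20.3°) tan(-7.700°) = 0.0500, H₀ = 1.5208 rad.
Bracket: H₀ sin φ sin δ + cos φ cos δ sin H₀ = 1.5208×0.34694×-0.13399 + 0.93789×0.99098×0.99875 = -0.070697 + 0.928268 = 0.857571.
Inverse-square distance factor (a/d)² = 0.9531² = 0.908400.
Q̄ = (S₀/π) × 0.908400 × [bracket] = (201/π) × 0.908400 × 0.857571 = 49.84 W/m².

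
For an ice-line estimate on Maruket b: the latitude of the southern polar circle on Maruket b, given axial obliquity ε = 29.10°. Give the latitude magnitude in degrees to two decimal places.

The polar circle is the lowest latitude that experiences at least one full rotation of continuous darkness at the northern-summer solstice; it lies at |φ| = 90° − ε = 90° − 29.10° = 60.90°.

60.90°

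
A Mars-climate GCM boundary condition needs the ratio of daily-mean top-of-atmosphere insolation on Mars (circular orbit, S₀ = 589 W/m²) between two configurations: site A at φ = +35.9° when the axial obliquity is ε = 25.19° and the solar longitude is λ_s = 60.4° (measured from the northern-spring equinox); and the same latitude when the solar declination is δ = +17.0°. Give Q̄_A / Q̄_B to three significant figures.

— Configuration A (φ=+35.9°):
Solar declination: sin δ = sin ε · sin λ_s = sin 25.19° × sin 60.4° = 0.37008, so δ = +21.720°.
cos H₀ = −tan(+35.9°) tan(+21.720°) = -0.2884, H₀ = 1.8633 rad.
Bracket: H₀ sin φ sin δ + cos φ cos δ sin H₀ = 1.8633×0.58637×0.37008 + 0.81004×0.92900×0.95752 = 0.404343 + 0.720560 = 1.124903.
Q̄ = (S₀/π) × [bracket] = (589/π) × 1.124903 = 210.90 W/m².
— Configuration B (φ=+35.9°):
cos H₀ = −tan(+35.9°) tan(+17.000°) = -0.2213, H₀ = 1.7940 rad.
Bracket: H₀ sin φ sin δ + cos φ cos δ sin H₀ = 1.7940×0.58637×0.29237 + 0.81004×0.95630×0.97520 = 0.307558 + 0.755430 = 1.062988.
Q̄ = (S₀/π) × [bracket] = (589/π) × 1.062988 = 199.29 W/m².
Ratio Q̄_A / Q̄_B = 210.90 / 199.29 = 1.058.

Q̄_A / Q̄_B ≈ 1.06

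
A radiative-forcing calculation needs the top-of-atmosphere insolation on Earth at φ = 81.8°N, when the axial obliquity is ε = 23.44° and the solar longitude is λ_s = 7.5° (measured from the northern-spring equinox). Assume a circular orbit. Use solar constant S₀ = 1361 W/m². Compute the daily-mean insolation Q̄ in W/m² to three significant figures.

Q̄ ≈ 101 W/m²

Solar declination: sin δ = sin ε · sin λ_s = sin 23.44° × sin 7.5° = 0.05192, so δ = +2.976°.
cos H₀ = −tan(+81.8°) tan(+2.976°) = -0.3608, H₀ = 1.9399 rad.
Bracket: H₀ sin φ sin δ + cos φ cos δ sin H₀ = 1.9399×0.98978×0.05192 + 0.14263×0.99865×0.93264 = 0.099690 + 0.132843 = 0.232533.
Q̄ = (S₀/π) × [bracket] = (1361/π) × 0.232533 = 100.7 W/m².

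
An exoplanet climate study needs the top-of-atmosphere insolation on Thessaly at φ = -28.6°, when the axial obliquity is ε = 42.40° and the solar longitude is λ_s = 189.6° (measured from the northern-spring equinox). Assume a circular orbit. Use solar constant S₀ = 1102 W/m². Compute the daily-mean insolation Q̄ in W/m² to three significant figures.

Q̄ ≈ 336 W/m²

Solar declination: sin δ = sin ε · sin λ_s = sin 42.40° × sin 189.6° = -0.11245, so δ = -6.457°.
cos H₀ = −tan(-28.6°) tan(-6.457°) = -0.0617, H₀ = 1.6325 rad.
Bracket: H₀ sin φ sin δ + cos φ cos δ sin H₀ = 1.6325×-0.47869×-0.11245 + 0.87798×0.99366×0.99809 = 0.087875 + 0.870747 = 0.958622.
Q̄ = (S₀/π) × [bracket] = (1102/π) × 0.958622 = 336.3 W/m².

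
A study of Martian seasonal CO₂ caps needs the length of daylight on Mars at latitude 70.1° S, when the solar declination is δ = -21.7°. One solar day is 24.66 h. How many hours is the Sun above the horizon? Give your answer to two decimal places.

24.66 h

Sunrise equation: cos h₀ = −tan ϕ · tan δ = -1.0993 ≤ −1, so the Sun never sets (polar day) and h₀ = π.
Daylight = 2h₀/(2π) × 24.66 h = (3.1416/π) × 24.66 = 24.66 h.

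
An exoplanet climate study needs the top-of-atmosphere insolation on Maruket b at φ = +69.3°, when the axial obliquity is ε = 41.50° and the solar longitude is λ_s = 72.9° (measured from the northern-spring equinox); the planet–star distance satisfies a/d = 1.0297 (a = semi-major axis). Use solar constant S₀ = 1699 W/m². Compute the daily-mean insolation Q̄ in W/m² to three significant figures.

Solar declination: sin δ = sin ε · sin λ_s = sin 41.50° × sin 72.9° = 0.63333, so δ = +39.296°.
cos H₀ = −tan(+69.3°) tan(+39.296°) = -2.1658 ≤ −1 ⇒ polar day, H₀ = π.
Bracket: H₀ sin φ sin δ + cos φ cos δ sin H₀ = 3.1416×0.93544×0.63333 + 0.35347×0.77388×0.00000 = 1.861216 + 0.000000 = 1.861216.
Inverse-square distance factor (a/d)² = 1.0297² = 1.060282.
Q̄ = (S₀/π) × 1.060282 × [bracket] = (1699/π) × 1.060282 × 1.861216 = 1067 W/m².

Q̄ ≈ 1.07e+03 W/m²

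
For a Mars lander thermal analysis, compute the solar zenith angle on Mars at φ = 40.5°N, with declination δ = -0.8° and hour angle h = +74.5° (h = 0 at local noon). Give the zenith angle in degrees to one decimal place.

θ_z = 78.8°

cos θ_z = sin φ sin δ + cos φ cos δ cos h = -0.009068 + 0.203190 = 0.194122.
θ_z = arccos(0.194122) = 78.8°.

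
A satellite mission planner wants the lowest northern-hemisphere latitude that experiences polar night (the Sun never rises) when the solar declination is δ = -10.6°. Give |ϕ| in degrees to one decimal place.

Polar night requires cos h₀ = −tan ϕ tan δ ≥ 1, i.e. tan ϕ tan δ ≤ −1.
The boundary is |tan ϕ| · |tan δ| = 1, so |ϕ| = 90° − |δ| = 90° − 10.6° = 79.4° in the northern hemisphere.

|ϕ| = 79.4°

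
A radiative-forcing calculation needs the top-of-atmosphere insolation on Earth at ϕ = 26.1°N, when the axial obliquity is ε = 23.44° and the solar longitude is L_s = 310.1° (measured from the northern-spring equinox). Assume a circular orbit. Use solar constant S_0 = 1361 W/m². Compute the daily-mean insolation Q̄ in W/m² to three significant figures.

Q̄ ≈ 284 W/m²

Solar declination: sin δ = sin ε · sin L_s = sin 23.44° × sin 310.1° = -0.30428, so δ = -17.715°.
cos h₀ = −tan(+26.1°) tan(-17.715°) = 0.1565, h₀ = 1.4137 rad.
Bracket: h₀ sin ϕ sin δ + cos ϕ cos δ sin h₀ = 1.4137×0.43994×-0.30428 + 0.89803×0.95258×0.98768 = -0.189245 + 0.844906 = 0.655661.
Q̄ = (S_0/π) × [bracket] = (1361/π) × 0.655661 = 284.0 W/m².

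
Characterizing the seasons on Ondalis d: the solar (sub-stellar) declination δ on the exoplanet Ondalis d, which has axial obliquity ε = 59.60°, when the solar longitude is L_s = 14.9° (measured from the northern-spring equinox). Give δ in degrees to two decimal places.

δ = +12.81°

sin δ = sin ε · sin L_s = sin 59.60° × sin 14.9° = 0.221781.
δ = arcsin(0.221781) = +12.81°.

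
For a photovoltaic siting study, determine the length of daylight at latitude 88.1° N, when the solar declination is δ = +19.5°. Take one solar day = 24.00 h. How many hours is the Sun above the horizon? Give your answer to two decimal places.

Sunrise equation: cos H₀ = −tan φ · tan δ = -10.6748 ≤ −1, so the Sun never sets (polar day) and H₀ = π.
Daylight = 2H₀/(2π) × 24.00 h = (3.1416/π) × 24.00 = 24.00 h.

24.00 h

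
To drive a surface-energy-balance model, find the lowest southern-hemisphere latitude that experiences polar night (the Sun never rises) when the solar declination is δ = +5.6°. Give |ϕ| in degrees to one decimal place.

Polar night requires cos h₀ = −tan ϕ tan δ ≥ 1, i.e. tan ϕ tan δ ≤ −1.
The boundary is |tan ϕ| · |tan δ| = 1, so |ϕ| = 90° − |δ| = 90° − 5.6° = 84.4° in the southern hemisphere.

|ϕ| = 84.4°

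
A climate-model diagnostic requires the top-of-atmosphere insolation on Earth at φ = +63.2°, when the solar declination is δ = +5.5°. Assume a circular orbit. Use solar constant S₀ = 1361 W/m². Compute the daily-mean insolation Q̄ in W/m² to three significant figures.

Q̄ ≈ 256 W/m²

cos H₀ = −tan(+63.2°) tan(+5.500°) = -0.1906, H₀ = 1.7626 rad.
Bracket: H₀ sin φ sin δ + cos φ cos δ sin H₀ = 1.7626×0.89259×0.09585 + 0.45088×0.99540×0.98166 = 0.150799 + 0.440575 = 0.591374.
Q̄ = (S₀/π) × [bracket] = (1361/π) × 0.591374 = 256.2 W/m².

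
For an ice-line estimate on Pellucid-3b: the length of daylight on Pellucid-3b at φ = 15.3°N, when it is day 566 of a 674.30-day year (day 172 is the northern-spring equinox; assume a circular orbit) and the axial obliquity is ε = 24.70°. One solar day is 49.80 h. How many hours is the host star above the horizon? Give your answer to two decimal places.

23.96 h

Solar longitude: λ_s = 360° × (566 − 172)/674.30 = 210.351°.
sin δ = sin 24.70° × sin 210.351° = -0.21115, so δ = -12.190°.
cos H₀ = −tan φ · tan δ = −tan(+15.3°) × tan(-12.190°) = 0.0591, so H₀ = 1.5117 rad = 86.61°.
Daylight = 2H₀/(2π) × 49.80 h = (1.5117/π) × 49.80 = 23.96 h.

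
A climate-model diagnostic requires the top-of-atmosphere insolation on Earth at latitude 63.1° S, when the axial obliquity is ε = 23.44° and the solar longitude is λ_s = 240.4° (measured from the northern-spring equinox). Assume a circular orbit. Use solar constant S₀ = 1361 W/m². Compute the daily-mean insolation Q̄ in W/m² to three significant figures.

Solar declination: sin δ = sin ε · sin λ_s = sin 23.44° × sin 240.4° = -0.34588, so δ = -20.235°.
cos H₀ = −tan(-63.1°) tan(-20.235°) = -0.7266, H₀ = 2.3842 rad.
Bracket: H₀ sin φ sin δ + cos φ cos δ sin H₀ = 2.3842×-0.89180×-0.34588 + 0.45243×0.93828×0.68706 = 0.735420 + 0.291661 = 1.027081.
Q̄ = (S₀/π) × [bracket] = (1361/π) × 1.027081 = 445.0 W/m².

Q̄ ≈ 445 W/m²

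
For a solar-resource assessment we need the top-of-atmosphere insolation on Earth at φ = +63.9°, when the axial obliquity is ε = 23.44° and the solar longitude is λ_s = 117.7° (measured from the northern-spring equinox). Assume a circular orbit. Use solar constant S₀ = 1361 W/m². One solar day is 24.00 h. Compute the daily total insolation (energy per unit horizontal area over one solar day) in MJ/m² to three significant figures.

38.8 MJ/m²

Solar declination: sin δ = sin ε · sin λ_s = sin 23.44° × sin 117.7° = 0.35220, so δ = +20.622°.
cos H₀ = −tan(+63.9°) tan(+20.622°) = -0.7681, H₀ = 2.4467 rad.
Bracket: H₀ sin φ sin δ + cos φ cos δ sin H₀ = 2.4467×0.89803×0.35220 + 0.43994×0.93592×0.64027 = 0.773857 + 0.263630 = 1.037487.
Q̄ = (S₀/π) × [bracket] = (1361/π) × 1.037487 = 449.46 W/m².
Daily total = Q̄ × 24.00 h × 3600 s/h = 449.46 × 24.00 × 3600 / 10⁶ = 38.83 MJ/m².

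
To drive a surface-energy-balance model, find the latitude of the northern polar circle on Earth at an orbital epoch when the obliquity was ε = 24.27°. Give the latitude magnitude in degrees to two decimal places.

The polar circle is the lowest latitude that experiences at least one full rotation of continuous daylight at the northern-summer solstice; it lies at |φ| = 90° − ε = 90° − 24.27° = 65.73°.

65.73°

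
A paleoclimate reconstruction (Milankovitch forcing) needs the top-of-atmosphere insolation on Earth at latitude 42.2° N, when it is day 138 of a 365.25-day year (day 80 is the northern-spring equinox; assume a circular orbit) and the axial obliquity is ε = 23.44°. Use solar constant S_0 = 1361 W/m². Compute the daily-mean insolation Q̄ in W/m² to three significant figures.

Solar longitude: L_s = 360° × (138 − 80)/365.25 = 57.166°.
sin δ = sin 23.44° × sin 57.166° = 0.33424, so δ = +19.526°.
cos h₀ = −tan(+42.2°) tan(+19.526°) = -0.3216, h₀ = 1.8982 rad.
Bracket: h₀ sin ϕ sin δ + cos ϕ cos δ sin h₀ = 1.8982×0.67172×0.33424 + 0.74080×0.94249×0.94689 = 0.426176 + 0.661115 = 1.087291.
Q̄ = (S_0/π) × [bracket] = (1361/π) × 1.087291 = 471.0 W/m².

Q̄ ≈ 471 W/m²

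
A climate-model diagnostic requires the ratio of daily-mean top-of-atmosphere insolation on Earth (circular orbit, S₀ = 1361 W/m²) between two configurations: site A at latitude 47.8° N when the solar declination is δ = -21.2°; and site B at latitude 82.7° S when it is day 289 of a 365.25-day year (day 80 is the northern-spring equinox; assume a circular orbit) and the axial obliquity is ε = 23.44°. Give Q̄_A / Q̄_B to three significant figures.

Q̄_A / Q̄_B ≈ 0.485

— Configuration A (φ=+47.8°):
cos H₀ = −tan(+47.8°) tan(-21.200°) = 0.4278, H₀ = 1.1288 rad.
Bracket: H₀ sin φ sin δ + cos φ cos δ sin H₀ = 1.1288×0.74080×-0.36162 + 0.67172×0.93232×0.90389 = -0.302392 + 0.566068 = 0.263676.
Q̄ = (S₀/π) × [bracket] = (1361/π) × 0.263676 = 114.23 W/m².
— Configuration B (φ=-82.7°):
Solar longitude: λ_s = 360° × (289 − 80)/365.25 = 205.996°.
sin δ = sin 23.44° × sin 205.996° = -0.17435, so δ = -10.041°.
cos H₀ = −tan(-82.7°) tan(-10.041°) = -1.3822 ≤ −1 ⇒ polar day, H₀ = π.
Bracket: H₀ sin φ sin δ + cos φ cos δ sin H₀ = 3.1416×-0.99189×-0.17435 + 0.12706×0.98468×0.00000 = 0.543296 + 0.000000 = 0.543296.
Q̄ = (S₀/π) × [bracket] = (1361/π) × 0.543296 = 235.37 W/m².
Ratio Q̄_A / Q̄_B = 114.23 / 235.37 = 0.4853.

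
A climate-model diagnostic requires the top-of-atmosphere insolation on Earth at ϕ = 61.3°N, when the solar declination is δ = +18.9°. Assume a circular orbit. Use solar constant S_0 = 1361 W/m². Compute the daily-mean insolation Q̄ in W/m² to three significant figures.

Q̄ ≈ 430 W/m²

cos h₀ = −tan(+61.3°) tan(+18.900°) = -0.6254, h₀ = 2.2464 rad.
Bracket: h₀ sin ϕ sin δ + cos ϕ cos δ sin h₀ = 2.2464×0.87715×0.32392 + 0.48022×0.94609×0.78033 = 0.638262 + 0.354528 = 0.992790.
Q̄ = (S_0/π) × [bracket] = (1361/π) × 0.992790 = 430.1 W/m².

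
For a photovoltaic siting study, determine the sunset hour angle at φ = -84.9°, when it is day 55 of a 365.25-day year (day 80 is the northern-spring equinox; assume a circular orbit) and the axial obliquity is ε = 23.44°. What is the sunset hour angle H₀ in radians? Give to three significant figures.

Solar longitude: λ_s = 360° × (55 − 80)/365.25 = -24.641°, i.e. -24.641° + 360° = 335.359°.
sin δ = sin 23.44° × sin 335.359° = -0.16585, so δ = -9.547°.
Sunrise equation: cos H₀ = −tan φ · tan δ = -1.8844 ≤ −1, so the Sun never sets (polar day) and H₀ = π.

H₀ = 3.14 rad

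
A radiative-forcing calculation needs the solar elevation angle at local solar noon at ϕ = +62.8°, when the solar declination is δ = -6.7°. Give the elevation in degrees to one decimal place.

20.5°

At local noon the hour angle is zero, so the zenith angle equals |ϕ − δ| = |+62.8° − (-6.700°)| = 69.500°.
Elevation = 90° − 69.500° = 20.5°.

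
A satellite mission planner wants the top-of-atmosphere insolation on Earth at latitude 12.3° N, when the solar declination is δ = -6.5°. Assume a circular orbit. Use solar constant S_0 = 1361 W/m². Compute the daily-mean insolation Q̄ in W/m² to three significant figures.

Q̄ ≈ 404 W/m²

cos h₀ = −tan(+12.3°) tan(-6.500°) = 0.0248, h₀ = 1.5460 rad.
Bracket: h₀ sin ϕ sin δ + cos ϕ cos δ sin h₀ = 1.5460×0.21303×-0.11320 + 0.97705×0.99357×0.99969 = -0.037282 + 0.970467 = 0.933185.
Q̄ = (S_0/π) × [bracket] = (1361/π) × 0.933185 = 404.3 W/m².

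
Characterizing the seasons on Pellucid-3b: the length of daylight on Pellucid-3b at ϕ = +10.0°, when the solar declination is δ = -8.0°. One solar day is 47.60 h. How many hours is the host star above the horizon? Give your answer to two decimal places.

cos h₀ = −tan ϕ · tan δ = −tan(+10.0°) × tan(-8.000°) = 0.0248, so h₀ = 1.5460 rad = 88.58°.
Daylight = 2h₀/(2π) × 47.60 h = (1.5460/π) × 47.60 = 23.42 h.

23.42 h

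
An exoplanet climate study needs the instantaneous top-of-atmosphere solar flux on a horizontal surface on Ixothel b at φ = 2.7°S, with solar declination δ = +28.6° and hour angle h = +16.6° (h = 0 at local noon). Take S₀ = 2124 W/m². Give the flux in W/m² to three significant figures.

1.74e+03 W/m²

cos θ_z = sin φ sin δ + cos φ cos δ cos h = -0.022549 + 0.840457 = 0.817908.
Flux = S₀ · cos θ_z = 2124 × 0.817908 = 1737 W/m².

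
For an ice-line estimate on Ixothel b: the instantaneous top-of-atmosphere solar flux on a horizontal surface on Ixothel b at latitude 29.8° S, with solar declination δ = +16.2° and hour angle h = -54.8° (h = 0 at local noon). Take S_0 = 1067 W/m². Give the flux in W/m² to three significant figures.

cos θ_z = sin ϕ sin δ + cos ϕ cos δ cos h = -0.138651 + 0.480347 = 0.341696.
Flux = S_0 · cos θ_z = 1067 × 0.341696 = 364.6 W/m².

365 W/m²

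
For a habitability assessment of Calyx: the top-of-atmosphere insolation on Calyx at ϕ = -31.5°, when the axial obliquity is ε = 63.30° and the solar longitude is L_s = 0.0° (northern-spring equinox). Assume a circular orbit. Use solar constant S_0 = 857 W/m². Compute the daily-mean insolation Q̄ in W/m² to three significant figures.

Q̄ ≈ 233 W/m²

Solar declination: sin δ = sin ε · sin L_s = sin 63.30° × sin 0.0° = 0.00000, so δ = +0.000°.
cos h₀ = −tan(-31.5°) tan(+0.000°) = 0.0000, h₀ = 1.5708 rad.
Bracket: h₀ sin ϕ sin δ + cos ϕ cos δ sin h₀ = 1.5708×-0.52250×0.00000 + 0.85264×1.00000×1.00000 = -0.000000 + 0.852640 = 0.852640.
Q̄ = (S_0/π) × [bracket] = (857/π) × 0.852640 = 232.6 W/m².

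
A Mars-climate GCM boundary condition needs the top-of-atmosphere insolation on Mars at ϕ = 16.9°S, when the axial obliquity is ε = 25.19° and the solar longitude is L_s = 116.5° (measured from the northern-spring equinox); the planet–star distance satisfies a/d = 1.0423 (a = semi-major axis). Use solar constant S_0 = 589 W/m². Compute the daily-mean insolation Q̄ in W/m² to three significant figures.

Q̄ ≈ 146 W/m²

Solar declination: sin δ = sin ε · sin L_s = sin 25.19° × sin 116.5° = 0.38090, so δ = +22.390°.
cos h₀ = −tan(-16.9°) tan(+22.390°) = 0.1252, h₀ = 1.4453 rad.
Bracket: h₀ sin ϕ sin δ + cos ϕ cos δ sin h₀ = 1.4453×-0.29070×0.38090 + 0.95681×0.92461×0.99214 = -0.160035 + 0.877723 = 0.717688.
Inverse-square distance factor (a/d)² = 1.0423² = 1.086389.
Q̄ = (S_0/π) × 1.086389 × [bracket] = (589/π) × 1.086389 × 0.717688 = 146.2 W/m².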